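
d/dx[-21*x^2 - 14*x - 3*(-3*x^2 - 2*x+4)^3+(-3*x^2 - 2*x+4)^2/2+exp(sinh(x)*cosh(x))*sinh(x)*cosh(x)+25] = 486*x^5 + 810*x^4 - 846*x^3 - 1206*x^2 + 514*x + exp(sinh(2*x)/2)*sinh(4*x)/4 + exp(sinh(2*x)/2)*cosh(2*x) + 266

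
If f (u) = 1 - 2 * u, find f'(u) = -2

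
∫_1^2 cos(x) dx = -sin(1) + sin(2)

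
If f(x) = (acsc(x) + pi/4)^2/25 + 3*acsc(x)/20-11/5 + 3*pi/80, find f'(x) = (-8*acsc(x) - 15 - 2*pi)/(100*x^2*sqrt(1 - 1/x^2))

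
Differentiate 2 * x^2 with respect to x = 4*x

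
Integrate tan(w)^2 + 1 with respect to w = tan(w) + C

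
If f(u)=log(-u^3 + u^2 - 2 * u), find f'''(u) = (6*u^6 - 12*u^5 - 16*u^3 + 36*u^2 - 24*u + 16)/(u^9 - 3*u^8 + 9*u^7 - 13*u^6 + 18*u^5 - 12*u^4 + 8*u^3)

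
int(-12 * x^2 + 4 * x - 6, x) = -4*x^3 + 2*x^2 - 6*x + C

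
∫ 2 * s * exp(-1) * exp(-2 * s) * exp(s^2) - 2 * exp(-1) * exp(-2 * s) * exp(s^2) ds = exp((s - 1)^2 - 2) + C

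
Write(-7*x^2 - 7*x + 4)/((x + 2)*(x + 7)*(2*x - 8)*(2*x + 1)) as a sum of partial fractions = -23/(351*(2*x + 1)) + 29/(143*(x + 7)) - 1/(18*(x + 2)) - 34/(297*(x - 4))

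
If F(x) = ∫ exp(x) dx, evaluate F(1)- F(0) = -1 + E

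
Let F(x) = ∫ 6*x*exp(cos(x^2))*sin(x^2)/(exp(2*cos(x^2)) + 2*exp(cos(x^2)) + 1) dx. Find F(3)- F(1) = -3/(1 + exp(-cos(9))) + 3*exp(cos(1))/(1 + exp(cos(1)))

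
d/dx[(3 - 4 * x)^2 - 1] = 32*x - 24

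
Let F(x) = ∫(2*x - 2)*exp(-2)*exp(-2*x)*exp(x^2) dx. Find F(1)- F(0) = -exp(-2) + exp(-3)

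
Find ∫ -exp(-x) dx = exp(-x) + C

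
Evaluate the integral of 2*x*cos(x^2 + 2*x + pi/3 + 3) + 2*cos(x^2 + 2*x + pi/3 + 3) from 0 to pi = -sin(pi/3 + 3) + sin(pi/3 + 3 + pi^2)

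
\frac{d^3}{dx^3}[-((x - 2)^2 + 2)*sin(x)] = x^2*cos(x) + 6*x*sin(x) - 4*x*cos(x) - 12*sin(x)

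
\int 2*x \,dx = x^2 + C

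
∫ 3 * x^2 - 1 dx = x^3 - x + C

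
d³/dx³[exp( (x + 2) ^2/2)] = x^3*exp(x^2/2 + 2*x + 2) + 6*x^2*exp(x^2/2 + 2*x + 2) + 15*x*exp(x^2/2 + 2*x + 2) + 14*exp(x^2/2 + 2*x + 2)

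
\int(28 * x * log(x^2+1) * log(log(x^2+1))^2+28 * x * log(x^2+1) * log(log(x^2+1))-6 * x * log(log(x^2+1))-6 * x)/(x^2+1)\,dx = (7*log(x^2 + 1)*log(log(x^2 + 1)) - 3)*log(x^2 + 1)*log(log(x^2 + 1)) + C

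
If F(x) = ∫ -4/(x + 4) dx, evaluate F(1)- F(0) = -4*log(5) + 8*log(2)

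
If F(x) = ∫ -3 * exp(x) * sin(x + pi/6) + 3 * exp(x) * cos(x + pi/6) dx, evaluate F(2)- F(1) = 3*E*(E*cos(pi/6 + 2) - cos(pi/6 + 1))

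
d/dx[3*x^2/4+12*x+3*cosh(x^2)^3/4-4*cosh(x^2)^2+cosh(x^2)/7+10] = 9*x*sinh(x^2)^3/2 - 16*x*sinh(x^2)*cosh(x^2) + 67*x*sinh(x^2)/14 + 3*x/2 + 12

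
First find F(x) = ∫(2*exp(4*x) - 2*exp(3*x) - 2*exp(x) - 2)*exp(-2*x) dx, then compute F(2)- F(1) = -(-1 - exp(-1) + E)^2 + (-1 - exp(-2) + exp(2))^2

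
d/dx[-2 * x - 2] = -2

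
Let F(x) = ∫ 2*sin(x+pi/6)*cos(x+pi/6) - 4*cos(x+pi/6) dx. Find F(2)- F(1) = -(-2 + sin(pi/6 + 1))^2 + (-2 + sin(pi/6 + 2))^2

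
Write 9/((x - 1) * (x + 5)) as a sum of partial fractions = -3/(2*(x + 5)) + 3/(2*(x - 1))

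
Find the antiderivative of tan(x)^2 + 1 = tan(x) + C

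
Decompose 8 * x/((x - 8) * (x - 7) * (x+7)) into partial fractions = -4/(15*(x + 7)) - 4/(x - 7) + 64/(15*(x - 8))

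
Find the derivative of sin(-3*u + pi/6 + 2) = -3*cos(-3*u + pi/6 + 2)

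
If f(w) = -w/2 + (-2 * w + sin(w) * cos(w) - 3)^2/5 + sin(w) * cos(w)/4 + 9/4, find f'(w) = 8*w*sin(w)^2/5 + 4*w/5 - 4*sin(w)^3*cos(w)/5 + 19*sin(w)^2/10 - 2*sin(w)*cos(w)/5 + 19/20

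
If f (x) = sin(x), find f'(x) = cos(x)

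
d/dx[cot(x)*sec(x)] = -cos(x)/sin(x)^2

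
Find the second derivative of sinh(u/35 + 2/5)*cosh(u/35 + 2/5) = 2*sinh(2*u/35 + 4/5)/1225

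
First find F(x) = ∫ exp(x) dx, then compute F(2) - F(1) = -E + exp(2)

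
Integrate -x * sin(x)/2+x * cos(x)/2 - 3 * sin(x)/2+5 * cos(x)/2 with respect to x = sqrt(2)*(x + 4)*sin(x + pi/4)/2 + C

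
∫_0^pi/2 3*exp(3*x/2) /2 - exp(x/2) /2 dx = (-1 + exp(pi/2))*exp(pi/4)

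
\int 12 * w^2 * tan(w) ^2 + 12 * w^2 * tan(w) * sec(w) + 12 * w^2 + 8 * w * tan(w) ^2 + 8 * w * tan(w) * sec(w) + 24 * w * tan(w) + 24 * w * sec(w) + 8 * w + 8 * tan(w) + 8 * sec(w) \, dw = 4*w*(3*w + 2)*(tan(w) + sec(w)) + C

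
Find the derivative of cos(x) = -sin(x)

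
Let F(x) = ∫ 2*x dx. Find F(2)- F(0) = 4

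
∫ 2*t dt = t^2 + C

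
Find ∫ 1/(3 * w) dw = log(3*w)/3 + C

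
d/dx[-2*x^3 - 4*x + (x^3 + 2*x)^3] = 9*x^8 + 42*x^6 + 60*x^4 + 18*x^2 - 4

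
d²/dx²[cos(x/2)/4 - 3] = -cos(x/2)/16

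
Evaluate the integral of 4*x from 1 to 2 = 6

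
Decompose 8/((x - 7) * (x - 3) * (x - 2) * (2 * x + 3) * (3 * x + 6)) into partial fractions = -128/(3213*(2*x + 3)) + 2/(135*(x + 2)) + 2/(105*(x - 2)) - 2/(135*(x - 3)) + 2/(2295*(x - 7))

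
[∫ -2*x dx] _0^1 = -1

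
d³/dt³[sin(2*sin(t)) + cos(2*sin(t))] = 12*sin(t)*sin(2*sin(t))*cos(t) + 12*sin(t)*cos(t)*cos(2*sin(t)) + 8*sin(2*sin(t))*cos(t)^3 + 2*sin(2*sin(t))*cos(t) - 8*cos(t)^3*cos(2*sin(t)) - 2*cos(t)*cos(2*sin(t))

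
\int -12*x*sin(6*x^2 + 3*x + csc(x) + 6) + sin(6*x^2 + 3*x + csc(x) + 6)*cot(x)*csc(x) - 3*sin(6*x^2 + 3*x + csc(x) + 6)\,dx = cos(6*x^2 + 3*x + csc(x) + 6) + C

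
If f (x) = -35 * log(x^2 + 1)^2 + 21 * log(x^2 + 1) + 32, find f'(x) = (-140*x*log(x^2 + 1) + 42*x)/(x^2 + 1)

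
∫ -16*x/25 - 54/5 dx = -8*x^2/25 - 54*x/5 + C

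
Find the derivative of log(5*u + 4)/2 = 5/(10*u + 8)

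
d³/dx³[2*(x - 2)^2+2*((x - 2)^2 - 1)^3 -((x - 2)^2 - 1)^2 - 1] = 240*x^3 - 1440*x^2 + 2712*x - 1584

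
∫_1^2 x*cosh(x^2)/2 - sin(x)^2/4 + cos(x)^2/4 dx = -sinh(1)/4 - sin(2)/8 + sin(4)/8 + sinh(4)/4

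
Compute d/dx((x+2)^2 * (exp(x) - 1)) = x^2*exp(x) + 6*x*exp(x) - 2*x + 8*exp(x) - 4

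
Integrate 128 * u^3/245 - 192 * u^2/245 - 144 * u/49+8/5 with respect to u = 32*u^4/245 - 64*u^3/245 - 72*u^2/49 + 8*u/5 + C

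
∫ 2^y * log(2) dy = 2^y + C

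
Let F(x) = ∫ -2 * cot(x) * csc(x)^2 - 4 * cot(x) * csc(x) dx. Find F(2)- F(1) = -(csc(1) + 2)^2 + (csc(2) + 2)^2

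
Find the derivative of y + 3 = 1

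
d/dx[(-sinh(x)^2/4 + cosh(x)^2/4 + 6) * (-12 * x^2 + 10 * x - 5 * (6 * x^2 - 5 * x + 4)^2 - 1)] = -4500*x^3 + 5625*x^2 - 9425*x/2 + 2625/2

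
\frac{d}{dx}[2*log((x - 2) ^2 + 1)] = (4*x - 8)/(x^2 - 4*x + 5)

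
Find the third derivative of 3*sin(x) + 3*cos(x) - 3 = 3*sin(x) - 3*cos(x)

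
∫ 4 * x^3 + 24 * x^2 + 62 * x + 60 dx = x^4 + 8*x^3 + 31*x^2 + 60*x + C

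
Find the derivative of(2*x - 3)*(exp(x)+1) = 2*x*exp(x) - exp(x) + 2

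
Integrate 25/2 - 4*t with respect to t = -2*t^2 + 25*t/2 + C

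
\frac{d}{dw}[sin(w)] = cos(w)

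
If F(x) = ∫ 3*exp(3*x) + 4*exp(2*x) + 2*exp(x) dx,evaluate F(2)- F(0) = -(1 + exp(2))^2 - 5 + exp(2) + (1 + exp(2))^3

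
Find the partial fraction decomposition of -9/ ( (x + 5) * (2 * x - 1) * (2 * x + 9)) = 9/(5*(2*x + 9)) - 9/(55*(2*x - 1)) - 9/(11*(x + 5))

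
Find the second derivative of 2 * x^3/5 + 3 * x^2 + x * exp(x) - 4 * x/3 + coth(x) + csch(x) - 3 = x*exp(x) + 12*x/5 + 2*exp(x) + 6 + 1/sinh(x) + 2*cosh(x)/sinh(x)^3 + 2/sinh(x)^3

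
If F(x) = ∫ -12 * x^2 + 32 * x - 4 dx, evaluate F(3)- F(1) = 16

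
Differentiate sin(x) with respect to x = cos(x)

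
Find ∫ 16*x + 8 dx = 8*x^2 + 8*x + C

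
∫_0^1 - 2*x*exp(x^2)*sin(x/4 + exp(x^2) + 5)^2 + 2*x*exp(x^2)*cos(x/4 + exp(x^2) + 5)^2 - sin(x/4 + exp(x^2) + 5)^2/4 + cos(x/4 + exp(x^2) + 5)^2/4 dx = sin(2*E + 21/2)/2 - sin(12)/2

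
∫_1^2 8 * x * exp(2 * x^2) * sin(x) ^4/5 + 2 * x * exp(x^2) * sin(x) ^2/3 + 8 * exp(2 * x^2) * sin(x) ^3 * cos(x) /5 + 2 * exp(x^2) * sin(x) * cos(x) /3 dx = E*(-6*E*sin(1)^4 - 5*sin(1)^2 + 5*exp(3)*sin(2)^2 + 6*exp(7)*sin(2)^4)/15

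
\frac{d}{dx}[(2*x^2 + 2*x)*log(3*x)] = 4*x*log(x) + 2*x + 4*x*log(3) + 2*log(x) + 2 + 2*log(3)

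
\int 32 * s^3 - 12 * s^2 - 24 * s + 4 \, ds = 8*s^4 - 4*s^3 - 12*s^2 + 4*s + C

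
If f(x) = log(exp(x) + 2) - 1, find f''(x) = 2*exp(x)/(exp(2*x) + 4*exp(x) + 4)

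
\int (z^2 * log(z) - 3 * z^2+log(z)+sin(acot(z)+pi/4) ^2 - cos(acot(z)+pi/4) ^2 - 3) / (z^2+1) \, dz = (z*(z^2 + 1)*(log(z) - 4) + (z - 1)*(z + 1)/2)/(z^2 + 1) + C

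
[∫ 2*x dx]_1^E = -1 + exp(2)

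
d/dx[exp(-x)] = -exp(-x)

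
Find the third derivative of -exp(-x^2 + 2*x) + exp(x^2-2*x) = 8*x^3*exp(-x^2 + 2*x) + 8*x^3*exp(x^2 - 2*x) - 24*x^2*exp(-x^2 + 2*x) - 24*x^2*exp(x^2 - 2*x) + 12*x*exp(-x^2 + 2*x) + 36*x*exp(x^2 - 2*x) + 4*exp(-x^2 + 2*x) - 20*exp(x^2 - 2*x)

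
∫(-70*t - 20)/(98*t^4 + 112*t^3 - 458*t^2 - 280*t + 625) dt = acot(14*t^2/5 + 8*t/5 - 7) + C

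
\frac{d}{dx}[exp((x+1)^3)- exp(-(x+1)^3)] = (3*x^2*exp(2*x^3 + 6*x^2 + 6*x + 2) + 3*x^2 + 6*x*exp(2*x^3 + 6*x^2 + 6*x + 2) + 6*x + 3*exp(2*x^3 + 6*x^2 + 6*x + 2) + 3)*exp(-x^3 - 3*x^2 - 3*x - 1)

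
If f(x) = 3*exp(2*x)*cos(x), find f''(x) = 3*(-4*sin(x) + 3*cos(x))*exp(2*x)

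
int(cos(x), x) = sin(x) + C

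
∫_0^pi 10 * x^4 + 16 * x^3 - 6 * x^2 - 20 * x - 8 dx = 2 + (1 + pi)^3*(-2*pi - 2 + 2*pi^2)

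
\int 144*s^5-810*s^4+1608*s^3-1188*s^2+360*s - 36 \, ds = 24*s^6 - 162*s^5 + 402*s^4 - 396*s^3 + 180*s^2 - 36*s + C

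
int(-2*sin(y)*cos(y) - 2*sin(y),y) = (cos(y) + 1)^2 + C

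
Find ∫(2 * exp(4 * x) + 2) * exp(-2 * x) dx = 2*sinh(2*x) + C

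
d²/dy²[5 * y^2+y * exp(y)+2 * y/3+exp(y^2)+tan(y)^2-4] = 4*y^2*exp(y^2) + y*exp(y) + 2*exp(y) + 2*exp(y^2) + 6*tan(y)^4 + 8*tan(y)^2 + 12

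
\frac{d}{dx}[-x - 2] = -1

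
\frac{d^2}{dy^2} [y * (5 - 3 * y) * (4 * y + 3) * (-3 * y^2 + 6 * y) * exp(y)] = 36*y^5*exp(y) + 255*y^4*exp(y) - 99*y^3*exp(y) - 1044*y^2*exp(y) + 486*y*exp(y) + 180*exp(y)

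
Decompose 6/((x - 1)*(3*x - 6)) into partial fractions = -2/(x - 1) + 2/(x - 2)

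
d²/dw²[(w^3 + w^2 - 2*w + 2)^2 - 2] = 30*w^4 + 40*w^3 - 36*w^2 + 16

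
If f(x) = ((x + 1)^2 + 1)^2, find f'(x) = 4*x^3 + 12*x^2 + 16*x + 8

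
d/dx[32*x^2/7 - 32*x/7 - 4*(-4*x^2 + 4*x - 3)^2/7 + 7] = -256*x^3/7 + 384*x^2/7 - 256*x/7 + 64/7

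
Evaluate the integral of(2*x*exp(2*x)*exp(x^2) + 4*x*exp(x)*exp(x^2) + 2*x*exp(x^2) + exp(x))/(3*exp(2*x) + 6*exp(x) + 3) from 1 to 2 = -E/3 - E/(3*(1 + E)) + exp(2)/(3*(1 + exp(2))) + exp(4)/3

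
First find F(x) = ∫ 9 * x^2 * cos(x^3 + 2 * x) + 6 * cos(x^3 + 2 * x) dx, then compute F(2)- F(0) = 3*sin(12)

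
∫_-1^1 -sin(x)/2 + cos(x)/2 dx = sin(1)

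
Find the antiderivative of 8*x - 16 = 4*x^2 - 16*x + C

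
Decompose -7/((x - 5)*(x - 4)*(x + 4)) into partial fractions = -7/(72*(x + 4)) + 7/(8*(x - 4)) - 7/(9*(x - 5))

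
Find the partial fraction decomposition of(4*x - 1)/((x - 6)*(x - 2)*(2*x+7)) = -60/(209*(2*x + 7)) - 7/(44*(x - 2)) + 23/(76*(x - 6))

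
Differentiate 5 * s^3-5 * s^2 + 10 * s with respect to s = 15*s^2 - 10*s + 10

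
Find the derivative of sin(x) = cos(x)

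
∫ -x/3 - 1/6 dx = -x^2/6 - x/6 + C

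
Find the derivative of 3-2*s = -2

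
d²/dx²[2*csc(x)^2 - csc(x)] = (1 - 8/sin(x) - 2/sin(x)^2 + 12/sin(x)^3)/sin(x)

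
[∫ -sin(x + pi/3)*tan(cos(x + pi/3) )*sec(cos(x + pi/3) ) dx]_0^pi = 0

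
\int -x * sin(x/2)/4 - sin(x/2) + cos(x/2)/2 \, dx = (x/2 + 2)*cos(x/2) + C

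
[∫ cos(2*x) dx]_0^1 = sin(2)/2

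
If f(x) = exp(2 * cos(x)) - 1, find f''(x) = 2*(-cos(x) - cos(2*x) + 1)*exp(2*cos(x))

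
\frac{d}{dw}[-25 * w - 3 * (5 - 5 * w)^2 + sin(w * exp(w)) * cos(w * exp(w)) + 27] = -2*w*exp(w)*sin(w*exp(w))^2 + w*exp(w) - 150*w - 2*exp(w)*sin(w*exp(w))^2 + exp(w) + 125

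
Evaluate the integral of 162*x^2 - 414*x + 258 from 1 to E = -6*E + 7 + (-4 + 3*E)^2 + 2*(-4 + 3*E)^3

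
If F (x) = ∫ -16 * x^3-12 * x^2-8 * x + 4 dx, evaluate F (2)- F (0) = -104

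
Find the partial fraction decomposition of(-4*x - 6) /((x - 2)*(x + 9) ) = -30/(11*(x + 9)) - 14/(11*(x - 2))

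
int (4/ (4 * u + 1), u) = log(4*u + 1) + C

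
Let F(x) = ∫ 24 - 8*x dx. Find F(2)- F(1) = 12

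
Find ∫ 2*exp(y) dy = 2*exp(y) + C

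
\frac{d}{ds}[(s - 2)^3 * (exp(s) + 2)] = s^3*exp(s) - 3*s^2*exp(s) + 6*s^2 - 24*s + 4*exp(s) + 24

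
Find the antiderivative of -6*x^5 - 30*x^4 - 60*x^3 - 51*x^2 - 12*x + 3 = -x^6 - 6*x^5 - 15*x^4 - 17*x^3 - 6*x^2 + 3*x + C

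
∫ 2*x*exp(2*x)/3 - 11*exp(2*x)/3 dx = (x - 6)*exp(2*x)/3 + C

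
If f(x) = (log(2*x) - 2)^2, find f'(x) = (2*log(x) - 4 + 2*log(2))/x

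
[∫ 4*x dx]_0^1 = 2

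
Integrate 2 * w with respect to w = w^2 + C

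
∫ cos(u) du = sin(u) + C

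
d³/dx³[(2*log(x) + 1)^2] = (16*log(x) - 16)/x^3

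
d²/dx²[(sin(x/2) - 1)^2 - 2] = sin(x/2)/2 + cos(x)/2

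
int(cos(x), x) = sin(x) + C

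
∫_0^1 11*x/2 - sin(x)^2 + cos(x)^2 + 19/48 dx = sin(2)/2 + 151/48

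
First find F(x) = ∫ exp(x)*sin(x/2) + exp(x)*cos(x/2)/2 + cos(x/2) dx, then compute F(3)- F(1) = (-E - 2)*sin(1/2) + (2 + exp(3))*sin(3/2)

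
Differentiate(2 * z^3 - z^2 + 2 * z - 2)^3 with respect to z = 72*z^8 - 96*z^7 + 210*z^6 - 294*z^5 + 270*z^4 - 264*z^3 + 168*z^2 - 72*z + 24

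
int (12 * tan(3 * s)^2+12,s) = 4*tan(3*s) + C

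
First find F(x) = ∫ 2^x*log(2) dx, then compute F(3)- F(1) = 6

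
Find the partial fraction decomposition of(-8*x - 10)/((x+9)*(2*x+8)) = -31/(5*(x + 9)) + 11/(5*(x + 4))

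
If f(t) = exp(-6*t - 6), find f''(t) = 36*exp(-6*t - 6)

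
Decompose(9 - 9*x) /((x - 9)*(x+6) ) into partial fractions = -21/(5*(x + 6)) - 24/(5*(x - 9))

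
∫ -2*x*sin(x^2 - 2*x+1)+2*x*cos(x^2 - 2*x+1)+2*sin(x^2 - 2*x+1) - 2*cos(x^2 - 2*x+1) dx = sin((x - 1)^2) + cos((x - 1)^2) + C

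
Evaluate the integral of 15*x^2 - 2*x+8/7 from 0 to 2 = 268/7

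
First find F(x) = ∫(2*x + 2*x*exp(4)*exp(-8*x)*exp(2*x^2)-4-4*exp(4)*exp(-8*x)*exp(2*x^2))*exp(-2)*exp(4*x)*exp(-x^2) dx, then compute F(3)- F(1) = 0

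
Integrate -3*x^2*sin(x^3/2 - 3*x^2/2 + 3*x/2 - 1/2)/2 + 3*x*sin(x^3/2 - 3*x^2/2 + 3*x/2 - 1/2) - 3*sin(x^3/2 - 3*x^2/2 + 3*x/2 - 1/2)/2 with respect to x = cos((x - 1)^3/2) + C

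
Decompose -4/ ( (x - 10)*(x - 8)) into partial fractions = 2/(x - 8) - 2/(x - 10)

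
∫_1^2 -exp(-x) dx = -exp(-1) + exp(-2)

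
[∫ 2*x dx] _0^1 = 1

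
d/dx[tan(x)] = cos(x)^(-2)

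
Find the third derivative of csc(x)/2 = (1/2 - 3/sin(x)^2)*cos(x)/sin(x)^2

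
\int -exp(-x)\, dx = exp(-x) + C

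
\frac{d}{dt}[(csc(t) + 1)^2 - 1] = -2*(1 + 1/sin(t))*cos(t)/sin(t)^2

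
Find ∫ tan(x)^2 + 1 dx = tan(x) + C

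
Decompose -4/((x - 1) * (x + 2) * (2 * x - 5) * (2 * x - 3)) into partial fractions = 8/(7*(2*x - 3)) - 8/(27*(2*x - 5)) + 4/(189*(x + 2)) - 4/(9*(x - 1))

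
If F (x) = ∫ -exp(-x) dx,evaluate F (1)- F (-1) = -E + exp(-1)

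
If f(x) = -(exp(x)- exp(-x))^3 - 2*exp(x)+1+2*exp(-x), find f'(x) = (-3*exp(6*x) + exp(4*x) + exp(2*x) - 3)*exp(-3*x)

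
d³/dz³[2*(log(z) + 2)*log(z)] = (8*log(z) - 4)/z^3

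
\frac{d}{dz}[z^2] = 2*z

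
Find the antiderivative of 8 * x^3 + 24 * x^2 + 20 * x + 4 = 2*x^4 + 8*x^3 + 10*x^2 + 4*x + C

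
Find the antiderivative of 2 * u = u^2 + C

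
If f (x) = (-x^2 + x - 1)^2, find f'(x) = 4*x^3 - 6*x^2 + 6*x - 2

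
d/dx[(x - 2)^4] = 4*x^3 - 24*x^2 + 48*x - 32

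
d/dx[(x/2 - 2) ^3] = 3*x^2/8 - 3*x + 6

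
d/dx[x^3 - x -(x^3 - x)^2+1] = -6*x^5 + 8*x^3 + 3*x^2 - 2*x - 1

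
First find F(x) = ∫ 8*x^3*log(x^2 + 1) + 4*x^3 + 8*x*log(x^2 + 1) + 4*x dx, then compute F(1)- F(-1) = 0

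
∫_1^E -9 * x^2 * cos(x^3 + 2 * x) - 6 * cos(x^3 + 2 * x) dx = -3*sin(2*E + exp(3)) + 3*sin(3)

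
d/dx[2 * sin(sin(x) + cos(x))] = 2*sqrt(2)*cos(sqrt(2)*sin(x + pi/4))*cos(x + pi/4)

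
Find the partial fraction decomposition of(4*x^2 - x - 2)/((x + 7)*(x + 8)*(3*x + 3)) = 262/(21*(x + 8)) - 67/(6*(x + 7)) + 1/(42*(x + 1))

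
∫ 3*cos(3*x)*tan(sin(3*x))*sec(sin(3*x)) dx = sec(sin(3*x)) + C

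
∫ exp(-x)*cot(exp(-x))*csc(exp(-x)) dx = csc(exp(-x)) + C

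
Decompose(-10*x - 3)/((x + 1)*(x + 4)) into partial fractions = -37/(3*(x + 4)) + 7/(3*(x + 1))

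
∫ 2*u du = u^2 + C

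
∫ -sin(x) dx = cos(x) + C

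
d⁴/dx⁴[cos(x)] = cos(x)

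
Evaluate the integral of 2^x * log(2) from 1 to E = -2 + 2^E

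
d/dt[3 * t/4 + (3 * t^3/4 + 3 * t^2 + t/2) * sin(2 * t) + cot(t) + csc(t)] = 3*t^3*cos(2*t)/2 + 9*t^2*sin(2*t)/4 + 6*t^2*cos(2*t) + 6*t*sin(2*t) + t*cos(2*t) + sin(2*t)/2 - cot(t)^2 - cot(t)*csc(t) - 1/4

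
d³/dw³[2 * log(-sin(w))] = 4*cos(w)/sin(w)^3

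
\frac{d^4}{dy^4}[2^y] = 2^y*log(2)^4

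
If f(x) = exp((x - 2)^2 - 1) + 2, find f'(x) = 2*x*exp(x^2 - 4*x + 3) - 4*exp(x^2 - 4*x + 3)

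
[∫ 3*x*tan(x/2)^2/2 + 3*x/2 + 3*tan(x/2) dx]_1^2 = -3*tan(1/2) + 6*tan(1)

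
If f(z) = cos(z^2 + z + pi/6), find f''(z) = -4*z^2*cos(z^2 + z + pi/6) - 4*z*cos(z^2 + z + pi/6) - 2*sin(z^2 + z + pi/6) - cos(z^2 + z + pi/6)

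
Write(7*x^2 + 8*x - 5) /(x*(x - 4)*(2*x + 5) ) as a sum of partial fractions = 15/(13*(2*x + 5)) + 139/(52*(x - 4)) + 1/(4*x)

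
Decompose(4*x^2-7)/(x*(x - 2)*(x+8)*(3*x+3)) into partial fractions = -83/(560*(x + 8)) - 1/(21*(x + 1)) + 1/(20*(x - 2)) + 7/(48*x)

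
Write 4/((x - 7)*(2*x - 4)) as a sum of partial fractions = -2/(5*(x - 2)) + 2/(5*(x - 7))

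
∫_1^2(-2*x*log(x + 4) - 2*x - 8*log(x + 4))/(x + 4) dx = -4*log(6) + 2*log(5)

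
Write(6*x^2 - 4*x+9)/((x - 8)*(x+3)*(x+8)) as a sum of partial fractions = 85/(16*(x + 8)) - 15/(11*(x + 3)) + 361/(176*(x - 8))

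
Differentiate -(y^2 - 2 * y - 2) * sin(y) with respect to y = -y^2*cos(y) - 2*y*sin(y) + 2*y*cos(y) + 2*sin(y) + 2*cos(y)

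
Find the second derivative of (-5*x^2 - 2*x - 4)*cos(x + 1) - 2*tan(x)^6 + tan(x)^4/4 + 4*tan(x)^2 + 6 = 5*x^2*cos(x + 1) + 20*x*sin(x + 1) + 2*x*cos(x + 1) + 4*sin(x + 1) - 6*cos(x + 1) - 84*tan(x)^8 - 139*tan(x)^6 - 28*tan(x)^4 + 35*tan(x)^2 + 8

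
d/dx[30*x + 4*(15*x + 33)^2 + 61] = 1800*x + 3990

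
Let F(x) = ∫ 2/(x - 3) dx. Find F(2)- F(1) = -2*log(2)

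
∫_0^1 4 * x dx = 2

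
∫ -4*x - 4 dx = -2*x^2 - 4*x + C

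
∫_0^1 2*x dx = 1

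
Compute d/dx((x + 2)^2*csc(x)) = (-x^2*cos(x)/sin(x) + 2*x - 4*x*cos(x)/sin(x) + 4 - 4*cos(x)/sin(x))/sin(x)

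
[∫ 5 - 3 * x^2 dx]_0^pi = (2 - pi)*(-1 + 2*pi + pi^2) + 2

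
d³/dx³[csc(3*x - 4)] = -162*cot(3*x - 4)^3*csc(3*x - 4) - 135*cot(3*x - 4)*csc(3*x - 4)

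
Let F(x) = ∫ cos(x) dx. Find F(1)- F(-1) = 2*sin(1)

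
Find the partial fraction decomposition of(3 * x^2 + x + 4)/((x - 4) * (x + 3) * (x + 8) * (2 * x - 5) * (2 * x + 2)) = -202/(4851*(2*x - 5)) + 47/(4410*(x + 8)) - 1/(55*(x + 3)) + 3/(490*(x + 1)) + 1/(45*(x - 4))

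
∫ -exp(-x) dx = exp(-x) + C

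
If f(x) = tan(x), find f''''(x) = 24*tan(x)^5 + 40*tan(x)^3 + 16*tan(x)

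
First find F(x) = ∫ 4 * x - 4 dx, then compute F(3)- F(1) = 8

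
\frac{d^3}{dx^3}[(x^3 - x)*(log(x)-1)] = (6*x^2*log(x) + 5*x^2 + 1)/x^2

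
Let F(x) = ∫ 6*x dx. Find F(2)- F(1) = 9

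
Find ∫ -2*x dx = -x^2 + C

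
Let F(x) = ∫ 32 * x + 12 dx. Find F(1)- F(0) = 28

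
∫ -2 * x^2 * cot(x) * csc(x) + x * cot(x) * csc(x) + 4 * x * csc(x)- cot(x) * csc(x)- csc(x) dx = (2*x^2 - x + 1)*csc(x) + C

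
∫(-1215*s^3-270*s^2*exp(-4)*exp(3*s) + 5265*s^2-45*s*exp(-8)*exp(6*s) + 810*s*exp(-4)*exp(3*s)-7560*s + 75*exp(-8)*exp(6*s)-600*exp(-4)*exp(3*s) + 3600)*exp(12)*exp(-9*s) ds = (5*(3*s - 4)^3*exp(9*s - 12) + 5*(3*s - 4)^2*exp(12*s - 16) + (15*s - 20)*exp(15*s - 20) + 6*exp(18*s - 24))*exp(24 - 18*s) + C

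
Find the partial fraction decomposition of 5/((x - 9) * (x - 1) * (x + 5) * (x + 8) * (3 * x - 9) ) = 5/(15147*(x + 8)) - 5/(6048*(x + 5)) + 5/(2592*(x - 1)) - 5/(3168*(x - 3)) + 5/(34272*(x - 9))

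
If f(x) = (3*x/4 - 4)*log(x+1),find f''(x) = (3*x + 22)/(4*x^2 + 8*x + 4)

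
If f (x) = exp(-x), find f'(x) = -exp(-x)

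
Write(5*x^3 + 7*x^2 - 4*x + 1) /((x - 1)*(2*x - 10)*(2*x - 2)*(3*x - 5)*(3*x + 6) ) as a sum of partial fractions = -997/(1760*(3*x - 5)) - 1/(2772*(x + 2)) + 151/(1152*(x - 1)) + 1/(32*(x - 1)^2) + 781/(13440*(x - 5))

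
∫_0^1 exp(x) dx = -1 + E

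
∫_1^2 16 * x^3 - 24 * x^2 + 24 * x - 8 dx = 32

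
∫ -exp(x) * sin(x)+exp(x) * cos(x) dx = exp(x)*cos(x) + C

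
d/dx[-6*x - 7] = -6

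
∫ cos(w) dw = sin(w) + C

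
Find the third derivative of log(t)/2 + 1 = t^(-3)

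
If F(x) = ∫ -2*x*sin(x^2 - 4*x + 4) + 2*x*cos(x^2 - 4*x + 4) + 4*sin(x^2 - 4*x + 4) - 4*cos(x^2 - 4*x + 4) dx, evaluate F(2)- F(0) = -cos(4) - sin(4) + 1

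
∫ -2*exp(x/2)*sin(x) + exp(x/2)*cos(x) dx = 2*exp(x/2)*cos(x) + C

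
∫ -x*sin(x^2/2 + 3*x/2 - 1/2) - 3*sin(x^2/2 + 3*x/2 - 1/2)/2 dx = cos((x^2 + 3*x - 1)/2) + C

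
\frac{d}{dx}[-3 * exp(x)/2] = -3*exp(x)/2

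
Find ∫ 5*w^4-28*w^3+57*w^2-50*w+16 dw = w^5 - 7*w^4 + 19*w^3 - 25*w^2 + 16*w + C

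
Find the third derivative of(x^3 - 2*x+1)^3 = 504*x^6 - 1260*x^4 + 360*x^3 + 720*x^2 - 288*x - 30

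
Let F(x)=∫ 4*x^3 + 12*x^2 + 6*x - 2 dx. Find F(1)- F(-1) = 4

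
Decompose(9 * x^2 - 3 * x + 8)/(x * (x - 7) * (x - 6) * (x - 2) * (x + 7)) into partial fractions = 235/(5733*(x + 7)) + 19/(180*(x - 2)) - 157/(156*(x - 6)) + 214/(245*(x - 7)) - 2/(147*x)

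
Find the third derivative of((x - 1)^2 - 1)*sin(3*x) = -27*x^2*cos(3*x) + 54*sqrt(2)*x*cos(3*x + pi/4) + 54*sin(3*x) + 18*cos(3*x)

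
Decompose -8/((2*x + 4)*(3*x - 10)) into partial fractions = -3/(4*(3*x - 10)) + 1/(4*(x + 2))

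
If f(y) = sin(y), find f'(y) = cos(y)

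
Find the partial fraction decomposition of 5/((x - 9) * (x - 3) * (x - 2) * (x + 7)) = -1/(288*(x + 7)) + 5/(63*(x - 2)) - 1/(12*(x - 3)) + 5/(672*(x - 9))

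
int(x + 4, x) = x^2/2 + 4*x + C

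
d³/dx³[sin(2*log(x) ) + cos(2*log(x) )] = 8*(2*sin(2*log(x)) + cos(2*log(x)))/x^3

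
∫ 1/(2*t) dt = log(2*t)/2 + C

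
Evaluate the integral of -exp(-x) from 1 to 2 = -exp(-1) + exp(-2)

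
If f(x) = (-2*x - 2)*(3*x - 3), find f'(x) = -12*x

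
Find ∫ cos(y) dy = sin(y) + C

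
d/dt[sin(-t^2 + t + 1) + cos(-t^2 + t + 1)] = sqrt(2)*(1 - 2*t)*sin(t^2 - t - 1 + pi/4)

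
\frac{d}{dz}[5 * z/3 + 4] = 5/3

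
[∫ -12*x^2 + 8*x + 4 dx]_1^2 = -12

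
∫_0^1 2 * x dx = 1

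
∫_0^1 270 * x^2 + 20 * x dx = 100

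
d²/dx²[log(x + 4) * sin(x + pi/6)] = (-x^2*log(x + 4)*sin(x + pi/6) - 8*x*log(x + 4)*sin(x + pi/6) + 2*x*cos(x + pi/6) - 16*log(x + 4)*sin(x + pi/6) - sin(x + pi/6) + 8*cos(x + pi/6))/(x^2 + 8*x + 16)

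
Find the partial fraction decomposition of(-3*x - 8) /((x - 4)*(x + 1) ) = 1/(x + 1) - 4/(x - 4)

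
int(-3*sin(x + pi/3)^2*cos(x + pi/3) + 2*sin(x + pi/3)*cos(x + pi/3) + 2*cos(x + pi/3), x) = (-sin(x + pi/3)^2 + sin(x + pi/3) + 2)*sin(x + pi/3) + C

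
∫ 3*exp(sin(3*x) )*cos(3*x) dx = exp(sin(3*x)) + C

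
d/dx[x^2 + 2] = 2*x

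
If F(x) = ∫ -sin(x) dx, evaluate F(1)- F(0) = -1 + cos(1)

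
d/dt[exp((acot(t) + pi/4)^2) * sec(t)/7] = (2*t^2*sin(t)/cos(t) + 2*sin(t)/cos(t) - 4*acot(t) - pi)*exp(pi^2/16)*exp(pi*acot(t)/2)*exp(acot(t)^2)/((14*t^2 + 14)*cos(t))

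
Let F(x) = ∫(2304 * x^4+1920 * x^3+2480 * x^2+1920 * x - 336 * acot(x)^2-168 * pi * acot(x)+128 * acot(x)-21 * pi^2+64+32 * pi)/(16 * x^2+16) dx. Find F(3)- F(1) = -7*pi^3/8 - 7*pi/4 - 4*(acot(3) + pi/4)^2 + 7*acot(3) + 7*(acot(3) + pi/4)^3 + pi^2 + 1750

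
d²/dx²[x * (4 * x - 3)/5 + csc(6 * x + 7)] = 72*cot(6*x + 7)^2*csc(6*x + 7) + 36*csc(6*x + 7) + 8/5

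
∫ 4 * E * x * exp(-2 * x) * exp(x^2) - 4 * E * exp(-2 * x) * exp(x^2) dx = 2*exp((x - 1)^2) + C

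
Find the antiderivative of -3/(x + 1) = -3*log(x + 1) + C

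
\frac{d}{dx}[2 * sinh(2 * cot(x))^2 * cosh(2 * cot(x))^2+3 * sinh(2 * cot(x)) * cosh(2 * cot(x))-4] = -2*(sinh(8/tan(x)) + 3*cosh(4/tan(x)))/sin(x)^2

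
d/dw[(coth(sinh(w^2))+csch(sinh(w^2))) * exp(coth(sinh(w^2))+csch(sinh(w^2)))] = -2*w*(1 + cosh(sinh(w^2))/sinh(sinh(w^2)) + 1/sinh(sinh(w^2)) + 2*cosh(sinh(w^2))/sinh(sinh(w^2))^2 + 2/sinh(sinh(w^2))^2)*exp(1/sinh(sinh(w^2)))*exp(1/tanh(sinh(w^2)))*cosh(w^2)/sinh(sinh(w^2))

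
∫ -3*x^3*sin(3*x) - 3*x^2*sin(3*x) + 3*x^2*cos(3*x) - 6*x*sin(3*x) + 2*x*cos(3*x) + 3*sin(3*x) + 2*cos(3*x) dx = (x^3 + x^2 + 2*x - 1)*cos(3*x) + C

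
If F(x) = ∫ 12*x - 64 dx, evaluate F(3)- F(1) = -80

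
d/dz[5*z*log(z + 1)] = (5*z*log(z + 1) + 5*z + 5*log(z + 1))/(z + 1)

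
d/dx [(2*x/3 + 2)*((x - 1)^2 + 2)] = 2*x^2 + 4*x/3 - 2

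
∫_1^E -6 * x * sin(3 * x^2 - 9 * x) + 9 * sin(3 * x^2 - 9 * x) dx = -cos(6) + cos(-3*exp(2) + 9*E)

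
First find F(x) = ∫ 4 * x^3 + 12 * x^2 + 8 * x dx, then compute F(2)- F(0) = 64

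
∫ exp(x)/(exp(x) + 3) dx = log(exp(x) + 3) + C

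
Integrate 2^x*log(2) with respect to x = 2^x + C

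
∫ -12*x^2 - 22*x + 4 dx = -4*x^3 - 11*x^2 + 4*x + C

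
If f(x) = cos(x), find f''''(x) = cos(x)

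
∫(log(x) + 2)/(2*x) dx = (log(x) + 2)^2/4 + C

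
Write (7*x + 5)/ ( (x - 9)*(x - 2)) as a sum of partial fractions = -19/(7*(x - 2)) + 68/(7*(x - 9))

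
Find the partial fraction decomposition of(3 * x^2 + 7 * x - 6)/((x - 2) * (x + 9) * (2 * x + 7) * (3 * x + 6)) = 50/(1089*(2*x + 7)) - 58/(847*(x + 9)) + 2/(63*(x + 2)) + 5/(363*(x - 2))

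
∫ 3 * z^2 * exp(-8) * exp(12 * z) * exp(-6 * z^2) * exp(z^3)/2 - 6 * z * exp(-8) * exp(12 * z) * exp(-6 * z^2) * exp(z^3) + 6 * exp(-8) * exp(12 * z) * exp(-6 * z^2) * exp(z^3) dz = exp((z - 2)^3)/2 + C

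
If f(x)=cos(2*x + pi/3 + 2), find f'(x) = -2*sin(2*x + pi/3 + 2)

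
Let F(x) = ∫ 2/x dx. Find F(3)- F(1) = 2*log(3)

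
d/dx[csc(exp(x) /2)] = -exp(x)*cot(exp(x)/2)*csc(exp(x)/2)/2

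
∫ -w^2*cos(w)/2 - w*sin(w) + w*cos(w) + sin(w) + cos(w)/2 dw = (-w^2/2 + w + 1/2)*sin(w) + C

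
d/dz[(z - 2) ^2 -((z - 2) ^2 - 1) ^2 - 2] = -4*z^3 + 24*z^2 - 42*z + 20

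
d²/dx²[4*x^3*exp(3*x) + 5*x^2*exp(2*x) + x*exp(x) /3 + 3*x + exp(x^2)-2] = 36*x^3*exp(3*x) + 72*x^2*exp(3*x) + 20*x^2*exp(2*x) + 4*x^2*exp(x^2) + 24*x*exp(3*x) + 40*x*exp(2*x) + x*exp(x)/3 + 10*exp(2*x) + 2*exp(x)/3 + 2*exp(x^2)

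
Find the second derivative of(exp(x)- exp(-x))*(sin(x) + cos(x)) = 2*sqrt(2)*(exp(2*x) + 1)*exp(-x)*cos(x + pi/4)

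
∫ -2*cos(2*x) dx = -sin(2*x) + C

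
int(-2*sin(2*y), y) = cos(2*y) + C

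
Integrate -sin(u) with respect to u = cos(u) + C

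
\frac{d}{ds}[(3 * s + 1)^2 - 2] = 18*s + 6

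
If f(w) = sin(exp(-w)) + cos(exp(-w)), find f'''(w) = sqrt(2)*(-exp(2*w)*sin(pi/4 - exp(-w)) + 3*exp(w)*sin(pi/4 + exp(-w)) + sin(pi/4 - exp(-w)))*exp(-3*w)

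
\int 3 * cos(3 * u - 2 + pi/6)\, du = sin(3*u - 2 + pi/6) + C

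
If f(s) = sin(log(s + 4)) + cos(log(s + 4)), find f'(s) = sqrt(2)*cos(log(s + 4) + pi/4)/(s + 4)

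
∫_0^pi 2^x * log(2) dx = -1 + 2^pi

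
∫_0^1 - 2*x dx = -1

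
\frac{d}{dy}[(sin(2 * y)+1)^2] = 2*sin(4*y) + 4*cos(2*y)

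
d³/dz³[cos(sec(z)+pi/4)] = (sin(pi/4 + 1/cos(z)) - 7*sin(pi/4 + 1/cos(z))/cos(z)^2 + sin(pi/4 + 1/cos(z))/cos(z)^4 + 3*cos(pi/4 + 1/cos(z))/cos(z) - 6*cos(pi/4 + 1/cos(z))/cos(z)^3)*sin(z)/cos(z)^2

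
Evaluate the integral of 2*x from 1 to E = -1 + exp(2)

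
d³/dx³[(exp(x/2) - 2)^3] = 27*exp(3*x/2)/8 + 3*exp(x/2)/2 - 6*exp(x)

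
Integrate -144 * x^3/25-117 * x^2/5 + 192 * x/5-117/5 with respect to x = -36*x^4/25 - 39*x^3/5 + 96*x^2/5 - 117*x/5 + C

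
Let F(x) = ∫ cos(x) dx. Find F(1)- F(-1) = 2*sin(1)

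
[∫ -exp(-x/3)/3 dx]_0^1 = -1 + exp(-1/3)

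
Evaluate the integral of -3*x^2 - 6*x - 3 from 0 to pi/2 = 1 - (1 + pi/2)^3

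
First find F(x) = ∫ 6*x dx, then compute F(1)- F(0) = 3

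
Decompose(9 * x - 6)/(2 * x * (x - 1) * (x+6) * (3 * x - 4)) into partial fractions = 81/(88*(3*x - 4)) + 5/(154*(x + 6)) - 3/(14*(x - 1)) - 1/(8*x)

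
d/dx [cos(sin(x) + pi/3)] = -sin(sin(x) + pi/3)*cos(x)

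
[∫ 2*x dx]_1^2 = 3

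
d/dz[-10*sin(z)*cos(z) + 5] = -10*cos(2*z)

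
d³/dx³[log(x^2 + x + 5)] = (4*x^3 + 6*x^2 - 54*x - 28)/(x^6 + 3*x^5 + 18*x^4 + 31*x^3 + 90*x^2 + 75*x + 125)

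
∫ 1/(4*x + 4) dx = log(x + 1)/4 + C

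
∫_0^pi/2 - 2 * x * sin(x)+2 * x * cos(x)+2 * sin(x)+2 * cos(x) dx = pi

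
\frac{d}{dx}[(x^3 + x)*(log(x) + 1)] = 3*x^2*log(x) + 4*x^2 + log(x) + 2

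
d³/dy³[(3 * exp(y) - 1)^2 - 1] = 72*exp(2*y) - 6*exp(y)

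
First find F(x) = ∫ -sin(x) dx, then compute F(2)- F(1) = -cos(1) + cos(2)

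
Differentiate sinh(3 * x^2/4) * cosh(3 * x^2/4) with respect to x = 3*x*(sinh(3*x^2/4)^2 + 1/2)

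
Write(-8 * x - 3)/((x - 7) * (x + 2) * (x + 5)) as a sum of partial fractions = 37/(36*(x + 5)) - 13/(27*(x + 2)) - 59/(108*(x - 7))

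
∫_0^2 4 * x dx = 8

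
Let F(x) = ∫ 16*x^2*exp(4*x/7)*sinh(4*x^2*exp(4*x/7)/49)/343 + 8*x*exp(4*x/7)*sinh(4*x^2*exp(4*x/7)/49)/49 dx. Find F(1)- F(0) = -1 + cosh(4*exp(4/7)/49)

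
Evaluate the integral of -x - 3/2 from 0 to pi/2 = -3*pi/4 - pi^2/8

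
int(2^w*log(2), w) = 2^w + C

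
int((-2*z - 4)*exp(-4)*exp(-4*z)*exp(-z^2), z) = exp(-(z + 2)^2) + C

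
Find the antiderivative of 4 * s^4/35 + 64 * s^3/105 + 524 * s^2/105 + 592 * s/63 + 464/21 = 4*s^5/175 + 16*s^4/105 + 524*s^3/315 + 296*s^2/63 + 464*s/21 + C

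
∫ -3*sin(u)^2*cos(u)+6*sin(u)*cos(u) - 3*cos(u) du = -(sin(u) - 1)^3 + C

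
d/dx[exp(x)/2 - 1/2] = exp(x)/2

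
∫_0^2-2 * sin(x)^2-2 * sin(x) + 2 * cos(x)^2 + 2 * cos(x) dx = -4 + (cos(2) + sin(2) + 1)^2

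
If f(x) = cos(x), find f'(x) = -sin(x)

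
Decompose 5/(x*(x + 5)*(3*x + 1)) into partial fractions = -45/(14*(3*x + 1)) + 1/(14*(x + 5)) + 1/x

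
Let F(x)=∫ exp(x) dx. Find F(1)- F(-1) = E - exp(-1)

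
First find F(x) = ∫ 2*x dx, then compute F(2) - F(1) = 3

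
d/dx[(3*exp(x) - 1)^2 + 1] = 18*exp(2*x) - 6*exp(x)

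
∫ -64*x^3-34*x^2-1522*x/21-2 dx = -16*x^4 - 34*x^3/3 - 761*x^2/21 - 2*x + C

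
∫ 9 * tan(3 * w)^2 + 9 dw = 3*tan(3*w) + C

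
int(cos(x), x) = sin(x) + C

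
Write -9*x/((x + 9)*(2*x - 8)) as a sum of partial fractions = -81/(26*(x + 9)) - 18/(13*(x - 4))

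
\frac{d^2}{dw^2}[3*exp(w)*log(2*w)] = (3*w^2*exp(w)*log(w) + 3*w^2*exp(w)*log(2) + 6*w*exp(w) - 3*exp(w))/w^2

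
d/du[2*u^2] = 4*u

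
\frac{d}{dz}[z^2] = 2*z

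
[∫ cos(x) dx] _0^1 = sin(1)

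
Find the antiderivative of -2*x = -x^2 + C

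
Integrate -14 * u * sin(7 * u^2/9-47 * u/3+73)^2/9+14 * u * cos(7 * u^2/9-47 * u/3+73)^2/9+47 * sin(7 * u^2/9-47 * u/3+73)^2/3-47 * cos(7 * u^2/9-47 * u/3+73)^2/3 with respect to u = sin(14*u^2/9 - 94*u/3 + 146)/2 + C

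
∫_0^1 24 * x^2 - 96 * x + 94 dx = 54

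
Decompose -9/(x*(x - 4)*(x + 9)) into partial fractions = -1/(13*(x + 9)) - 9/(52*(x - 4)) + 1/(4*x)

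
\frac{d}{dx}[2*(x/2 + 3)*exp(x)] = x*exp(x) + 7*exp(x)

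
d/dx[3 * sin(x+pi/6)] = 3*cos(x + pi/6)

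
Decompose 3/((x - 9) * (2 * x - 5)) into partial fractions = -6/(13*(2*x - 5)) + 3/(13*(x - 9))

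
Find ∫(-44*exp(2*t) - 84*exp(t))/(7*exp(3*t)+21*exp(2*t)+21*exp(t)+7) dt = 4*(12*exp(2*t) + 35*exp(t) + 28)/(7*(exp(2*t) + 2*exp(t) + 1)) + C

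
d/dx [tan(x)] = cos(x)^(-2)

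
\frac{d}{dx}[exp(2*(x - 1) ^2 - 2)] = 4*x*exp(2*x^2 - 4*x) - 4*exp(2*x^2 - 4*x)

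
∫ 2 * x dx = x^2 + C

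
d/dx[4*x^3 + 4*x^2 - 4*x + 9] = 12*x^2 + 8*x - 4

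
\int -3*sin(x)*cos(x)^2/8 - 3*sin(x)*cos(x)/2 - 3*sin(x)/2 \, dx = (cos(x) + 2)^3/8 + C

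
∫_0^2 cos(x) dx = sin(2)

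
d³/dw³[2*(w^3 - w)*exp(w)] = 2*w^3*exp(w) + 18*w^2*exp(w) + 34*w*exp(w) + 6*exp(w)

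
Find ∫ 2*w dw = w^2 + C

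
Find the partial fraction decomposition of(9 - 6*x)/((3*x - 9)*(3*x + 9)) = -1/(2*(x + 3)) - 1/(6*(x - 3))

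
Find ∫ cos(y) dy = sin(y) + C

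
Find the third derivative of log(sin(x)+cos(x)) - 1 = 2*cos(x + pi/4)/sin(x + pi/4)^3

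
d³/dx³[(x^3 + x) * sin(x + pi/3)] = -x^3*cos(x + pi/3) - 9*x^2*sin(x + pi/3) + 17*x*cos(x + pi/3) + 3*sin(x + pi/3)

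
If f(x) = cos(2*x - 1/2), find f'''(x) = 8*sin(2*x - 1/2)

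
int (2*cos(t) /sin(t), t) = 2*log(-sin(t)) + C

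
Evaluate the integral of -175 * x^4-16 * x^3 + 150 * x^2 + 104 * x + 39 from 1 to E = (5*E + 7*exp(2))*(-5*exp(3) + 6 + 5*E + 3*exp(2)) - 15*exp(2) - 102 + 9*E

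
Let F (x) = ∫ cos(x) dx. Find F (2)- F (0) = sin(2)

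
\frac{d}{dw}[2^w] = 2^w*log(2)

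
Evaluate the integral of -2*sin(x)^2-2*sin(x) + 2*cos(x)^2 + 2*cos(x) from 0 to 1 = -4 + (cos(1) + sin(1) + 1)^2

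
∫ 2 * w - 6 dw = w^2 - 6*w + C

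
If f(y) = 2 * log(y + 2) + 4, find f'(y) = 2/(y + 2)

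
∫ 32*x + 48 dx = 16*x^2 + 48*x + C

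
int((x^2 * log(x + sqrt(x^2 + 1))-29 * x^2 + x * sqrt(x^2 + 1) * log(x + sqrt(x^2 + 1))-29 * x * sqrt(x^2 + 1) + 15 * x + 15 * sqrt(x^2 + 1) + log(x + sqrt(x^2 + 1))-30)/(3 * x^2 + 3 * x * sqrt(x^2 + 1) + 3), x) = -10*x + (x + 15)*log(x + sqrt(x^2 + 1))/3 + C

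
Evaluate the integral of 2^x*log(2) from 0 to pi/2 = -1 + 2^(pi/2)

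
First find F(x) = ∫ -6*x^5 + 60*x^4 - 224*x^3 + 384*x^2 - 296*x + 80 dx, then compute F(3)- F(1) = 0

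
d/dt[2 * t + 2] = 2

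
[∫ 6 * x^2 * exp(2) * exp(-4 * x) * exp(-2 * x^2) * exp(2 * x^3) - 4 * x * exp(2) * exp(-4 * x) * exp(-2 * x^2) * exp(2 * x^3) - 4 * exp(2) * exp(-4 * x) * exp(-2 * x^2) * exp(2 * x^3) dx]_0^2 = 0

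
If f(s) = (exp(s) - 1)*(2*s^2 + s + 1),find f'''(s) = 2*s^2*exp(s) + 13*s*exp(s) + 16*exp(s)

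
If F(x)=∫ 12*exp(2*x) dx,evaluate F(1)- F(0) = -6 + 6*exp(2)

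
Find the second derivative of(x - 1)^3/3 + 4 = 2*x - 2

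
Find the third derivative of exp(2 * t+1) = 8*exp(2*t + 1)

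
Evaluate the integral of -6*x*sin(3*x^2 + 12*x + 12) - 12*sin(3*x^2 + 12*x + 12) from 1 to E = cos(3*(2 + E)^2) - cos(27)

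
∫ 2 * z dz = z^2 + C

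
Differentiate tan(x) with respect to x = cos(x)^(-2)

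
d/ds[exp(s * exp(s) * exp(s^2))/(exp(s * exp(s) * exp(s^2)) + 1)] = (2*s^2*exp(s^2 + s*exp(s)*exp(s^2) + s) + s*exp(s^2 + s*exp(s)*exp(s^2) + s) + exp(s^2 + s*exp(s)*exp(s^2) + s))/(exp(2*s*exp(s)*exp(s^2)) + 2*exp(s*exp(s)*exp(s^2)) + 1)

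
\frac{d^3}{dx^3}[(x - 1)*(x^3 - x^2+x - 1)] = 24*x - 12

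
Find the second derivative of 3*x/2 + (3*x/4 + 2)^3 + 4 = 81*x/32 + 27/4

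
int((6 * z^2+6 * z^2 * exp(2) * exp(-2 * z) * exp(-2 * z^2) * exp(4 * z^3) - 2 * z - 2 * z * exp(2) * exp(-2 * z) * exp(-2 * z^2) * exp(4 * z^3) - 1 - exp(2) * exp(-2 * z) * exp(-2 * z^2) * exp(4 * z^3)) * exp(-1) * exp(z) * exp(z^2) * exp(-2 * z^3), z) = 2*sinh(2*z^3 - z^2 - z + 1) + C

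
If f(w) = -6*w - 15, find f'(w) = -6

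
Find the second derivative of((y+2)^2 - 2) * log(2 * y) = (2*y^2*log(y) + 2*y^2*log(2) + 3*y^2 + 4*y - 2)/y^2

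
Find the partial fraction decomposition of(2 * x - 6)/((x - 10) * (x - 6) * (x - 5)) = 4/(5*(x - 5)) - 3/(2*(x - 6)) + 7/(10*(x - 10))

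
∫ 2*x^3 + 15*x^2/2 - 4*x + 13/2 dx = x^4/2 + 5*x^3/2 - 2*x^2 + 13*x/2 + C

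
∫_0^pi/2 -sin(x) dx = -1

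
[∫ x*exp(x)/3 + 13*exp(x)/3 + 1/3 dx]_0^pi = -8 + (1 + exp(pi))*(pi/3 + 4)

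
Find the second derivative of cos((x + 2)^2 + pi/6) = -4*x^2*cos(x^2 + 4*x + pi/6 + 4) - 16*x*cos(x^2 + 4*x + pi/6 + 4) - 2*sin(x^2 + 4*x + pi/6 + 4) - 16*cos(x^2 + 4*x + pi/6 + 4)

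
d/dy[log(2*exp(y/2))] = 1/2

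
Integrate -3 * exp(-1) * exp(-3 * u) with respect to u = exp(-3*u - 1) + C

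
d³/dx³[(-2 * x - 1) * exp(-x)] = (2*x - 5)*exp(-x)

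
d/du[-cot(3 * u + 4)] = 3/sin(3*u + 4)^2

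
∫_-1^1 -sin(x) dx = 0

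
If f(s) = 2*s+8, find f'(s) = 2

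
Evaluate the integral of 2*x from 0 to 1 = 1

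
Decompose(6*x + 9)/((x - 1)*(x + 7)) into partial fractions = 33/(8*(x + 7)) + 15/(8*(x - 1))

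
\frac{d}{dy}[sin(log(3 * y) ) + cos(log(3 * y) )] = sqrt(2)*cos(log(y) + pi/4 + log(3))/y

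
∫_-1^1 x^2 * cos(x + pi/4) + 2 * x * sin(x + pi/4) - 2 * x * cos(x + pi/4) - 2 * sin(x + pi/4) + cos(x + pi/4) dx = -4*cos(pi/4 + 1)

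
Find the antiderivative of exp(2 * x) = exp(2*x)/2 + C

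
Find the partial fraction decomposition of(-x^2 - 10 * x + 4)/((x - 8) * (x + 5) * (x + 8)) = 5/(12*(x + 8)) - 29/(39*(x + 5)) - 35/(52*(x - 8))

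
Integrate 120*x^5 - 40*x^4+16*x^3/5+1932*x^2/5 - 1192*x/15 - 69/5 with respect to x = 20*x^6 - 8*x^5 + 4*x^4/5 + 644*x^3/5 - 596*x^2/15 - 69*x/5 + C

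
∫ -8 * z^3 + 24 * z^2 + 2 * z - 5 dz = -2*z^4 + 8*z^3 + z^2 - 5*z + C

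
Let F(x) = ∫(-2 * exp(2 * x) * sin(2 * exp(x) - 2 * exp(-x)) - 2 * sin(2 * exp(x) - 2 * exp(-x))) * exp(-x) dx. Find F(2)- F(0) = -1 + cos(-2*exp(2) + 2*exp(-2))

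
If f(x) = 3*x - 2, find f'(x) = 3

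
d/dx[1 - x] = -1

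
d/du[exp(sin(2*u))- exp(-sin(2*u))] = 2*(exp(sin(2*u)) + exp(-sin(2*u)))*cos(2*u)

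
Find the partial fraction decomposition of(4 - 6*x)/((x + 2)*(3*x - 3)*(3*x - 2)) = 2/(9*(x + 2)) - 2/(9*(x - 1))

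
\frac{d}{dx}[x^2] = 2*x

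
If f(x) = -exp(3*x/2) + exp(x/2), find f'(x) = -3*exp(3*x/2)/2 + exp(x/2)/2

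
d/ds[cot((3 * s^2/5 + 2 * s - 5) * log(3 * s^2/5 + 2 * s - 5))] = -2*(3*s*log(3*s^2/5 + 2*s - 5)/5 + 3*s/5 + log(3*s^2/5 + 2*s - 5) + 1)/sin((3*s^2/5 + 2*s - 5)*log(3*s^2/5 + 2*s - 5))^2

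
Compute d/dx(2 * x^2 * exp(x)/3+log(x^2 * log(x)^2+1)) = (2*x^4*exp(x)*log(x)^2 + 4*x^3*exp(x)*log(x)^2 + 2*x^2*exp(x) + 4*x*exp(x) + 6*x*log(x)^2 + 6*x*log(x))/(3*x^2*log(x)^2 + 3)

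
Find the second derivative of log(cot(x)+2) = (cot(x)^4 + 4*cot(x)^3 + 4*cot(x) - 1)/(cot(x)^2 + 4*cot(x) + 4)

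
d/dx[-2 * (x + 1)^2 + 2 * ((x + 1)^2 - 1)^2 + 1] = 8*x^3 + 24*x^2 + 12*x - 4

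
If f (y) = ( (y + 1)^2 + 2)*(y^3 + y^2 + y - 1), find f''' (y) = 60*y^2 + 72*y + 36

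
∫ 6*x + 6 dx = 3*x^2 + 6*x + C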